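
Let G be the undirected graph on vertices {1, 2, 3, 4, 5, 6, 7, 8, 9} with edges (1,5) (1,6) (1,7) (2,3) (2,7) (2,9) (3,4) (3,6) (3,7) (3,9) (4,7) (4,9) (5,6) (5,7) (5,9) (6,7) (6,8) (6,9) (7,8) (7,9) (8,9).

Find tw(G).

A width-3 tree decomposition is:
Bags: B1 = {2, 3, 7, 9}  B2 = {3, 4, 7, 9}  B3 = {3, 6, 7, 9}  B4 = {5, 6, 7, 9}  B5 = {1, 5, 6, 7}  B6 = {6, 7, 8, 9}
Tree: B1–B2, B2–B3, B3–B4, B4–B5, B4–B6
The largest bag has 4 vertices, giving width 3; this decomposition certifies tw(G) ≤ 3. Conversely, {1, 5, 6, 7} is a clique of size 4, and the vertices of any clique must share a bag in every tree decomposition; so some bag has ≥ 4 vertices and tw(G) ≥ 3. Combining the bounds, tw(G) = 3.

3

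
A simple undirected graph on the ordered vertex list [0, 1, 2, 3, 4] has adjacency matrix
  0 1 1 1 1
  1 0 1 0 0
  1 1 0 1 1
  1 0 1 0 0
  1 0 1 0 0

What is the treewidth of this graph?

2

A width-2 tree decomposition is:
Bags: B1 = {0, 1, 2}  B2 = {0, 2, 4}  B3 = {0, 2, 3}
Tree: B1–B2, B1–B3
The largest bag has 3 vertices, giving width 2; this decomposition certifies tw(G) ≤ 2. Conversely, {0, 1, 2} is a clique of size 3, and the vertices of any clique must share a bag in every tree decomposition; so some bag has ≥ 3 vertices and tw(G) ≥ 2. Combining the bounds, tw(G) = 2.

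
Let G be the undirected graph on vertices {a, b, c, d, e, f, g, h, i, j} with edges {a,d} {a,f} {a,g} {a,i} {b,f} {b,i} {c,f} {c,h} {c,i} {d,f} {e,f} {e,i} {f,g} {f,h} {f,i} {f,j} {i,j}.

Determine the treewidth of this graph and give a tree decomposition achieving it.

The largest bag has 3 vertices, giving width 2; this decomposition certifies tw(G) ≤ 2. On the other hand G contains the 3-clique {a, d, f}. A clique must lie in a single bag of any decomposition, so no decomposition can have width below 2. Combining the bounds, tw(G) = 2.

Treewidth 2.
One such decomposition:
Bags: B1 = {c, f, i}  B2 = {a, f, i}  B3 = {a, f, g}  B4 = {a, d, f}  B5 = {b, f, i}  B6 = {c, f, h}  B7 = {f, i, j}  B8 = {e, f, i}
Tree: B1–B2, B2–B3, B3–B4, B1–B5, B1–B6, B5–B7, B7–B8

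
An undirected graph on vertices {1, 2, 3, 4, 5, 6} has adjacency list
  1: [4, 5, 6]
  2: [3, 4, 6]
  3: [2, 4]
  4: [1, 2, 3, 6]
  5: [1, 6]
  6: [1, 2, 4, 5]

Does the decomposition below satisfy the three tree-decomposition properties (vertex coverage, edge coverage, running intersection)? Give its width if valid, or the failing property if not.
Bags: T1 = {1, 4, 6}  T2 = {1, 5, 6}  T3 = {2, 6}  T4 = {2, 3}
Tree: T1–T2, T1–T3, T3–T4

A tree decomposition must satisfy three properties: every vertex lies in some bag; for every edge, both endpoints lie together in some bag; and for every vertex, the bags containing it form a connected subtree. Here edge (4,2) lies in no bag, so the decomposition is invalid.

No — edge (4,2) lies in no bag.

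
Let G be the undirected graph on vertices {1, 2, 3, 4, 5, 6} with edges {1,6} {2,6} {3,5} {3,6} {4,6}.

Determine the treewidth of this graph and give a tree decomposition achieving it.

Every bag has size at most 2, so the width is 2 − 1 = 1 and tw(G) ≤ 1. G has an edge, so its treewidth is at least 1. Hence tw(G) = 1 exactly.

Treewidth 1.
One optimal decomposition is:
Bags: B1 = {2, 6}  B2 = {4, 6}  B3 = {3, 6}  B4 = {3, 5}  B5 = {1, 6}
Tree: B1–B2, B2–B3, B3–B4, B2–B5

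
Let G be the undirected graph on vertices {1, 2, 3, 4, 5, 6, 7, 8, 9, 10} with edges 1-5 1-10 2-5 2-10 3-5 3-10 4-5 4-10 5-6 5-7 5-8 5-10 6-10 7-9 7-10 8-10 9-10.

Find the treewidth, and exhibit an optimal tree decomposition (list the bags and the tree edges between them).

Each bag holds 3 vertices, so the decomposition has width 2, which upper-bounds the treewidth. Conversely, {7, 9, 10} is a clique of size 3, and the vertices of any clique must share a bag in every tree decomposition; so some bag has ≥ 3 vertices and tw(G) ≥ 2. Combining the bounds, tw(G) = 2.

Treewidth 2.
Bags: B1 = {4, 5, 10}  B2 = {5, 8, 10}  B3 = {5, 6, 10}  B4 = {5, 7, 10}  B5 = {7, 9, 10}  B6 = {1, 5, 10}  B7 = {2, 5, 10}  B8 = {3, 5, 10}
Tree: B1–B2, B2–B3, B1–B4, B4–B5, B2–B6, B1–B7, B4–B8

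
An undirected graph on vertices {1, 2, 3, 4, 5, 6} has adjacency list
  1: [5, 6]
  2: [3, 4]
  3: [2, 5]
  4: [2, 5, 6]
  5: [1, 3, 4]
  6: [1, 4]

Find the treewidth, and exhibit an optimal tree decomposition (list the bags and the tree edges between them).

Treewidth 2.
Bags: B1 = {2, 3, 4}  B2 = {3, 4, 5}  B3 = {4, 5, 6}  B4 = {1, 5, 6}
Tree: B1–B2, B2–B3, B3–B4

Each bag holds 3 vertices, so the decomposition has width 2, which upper-bounds the treewidth. For the lower bound, G contains the cycle 2–3–5–4–2, so G is not a forest; only forests have treewidth ≤ 1, hence tw(G) ≥ 2. Therefore the treewidth is 2.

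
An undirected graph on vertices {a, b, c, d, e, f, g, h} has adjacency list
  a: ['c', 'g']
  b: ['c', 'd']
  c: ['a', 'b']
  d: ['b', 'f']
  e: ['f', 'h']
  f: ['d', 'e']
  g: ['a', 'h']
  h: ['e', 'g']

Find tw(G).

A width-2 tree decomposition is:
Bags: B1 = {e, g, h}  B2 = {a, e, g}  B3 = {a, c, e}  B4 = {b, c, e}  B5 = {b, d, e}  B6 = {d, e, f}
Tree: B1–B2, B2–B3, B3–B4, B4–B5, B5–B6
Every bag has size at most 3, so the width is 3 − 1 = 2 and tw(G) ≤ 2. The edges e–h–g–a–c–b–d–f–e form a cycle, so G is not a tree and its treewidth is at least 2. Therefore the treewidth is 2.

2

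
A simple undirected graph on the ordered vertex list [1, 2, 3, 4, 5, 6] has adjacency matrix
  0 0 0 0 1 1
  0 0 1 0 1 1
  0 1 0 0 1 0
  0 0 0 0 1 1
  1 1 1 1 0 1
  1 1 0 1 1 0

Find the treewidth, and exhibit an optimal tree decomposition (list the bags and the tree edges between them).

Each bag holds 3 vertices, so the decomposition has width 2, which upper-bounds the treewidth. For the lower bound, the 3 vertices {2, 3, 5} are pairwise adjacent, and any tree decomposition puts a clique entirely inside one bag — forcing width ≥ 2. The upper and lower bounds meet at 2, so that is the treewidth.

Treewidth 2.
One such decomposition:
Bags: B1 = {4, 5, 6}  B2 = {1, 5, 6}  B3 = {2, 5, 6}  B4 = {2, 3, 5}
Tree: B1–B2, B2–B3, B3–B4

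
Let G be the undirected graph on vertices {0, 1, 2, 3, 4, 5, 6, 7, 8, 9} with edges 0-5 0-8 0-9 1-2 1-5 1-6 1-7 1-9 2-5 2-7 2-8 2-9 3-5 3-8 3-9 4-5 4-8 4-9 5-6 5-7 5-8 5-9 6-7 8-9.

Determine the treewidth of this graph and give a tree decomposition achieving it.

Treewidth 3.
Bags: B1 = {2, 5, 8, 9}  B2 = {1, 2, 5, 9}  B3 = {0, 5, 8, 9}  B4 = {3, 5, 8, 9}  B5 = {4, 5, 8, 9}  B6 = {1, 2, 5, 7}  B7 = {1, 5, 6, 7}
Tree: B1–B2, B1–B3, B3–B4, B3–B5, B2–B6, B6–B7

Each bag holds 4 vertices, so the decomposition has width 3, which upper-bounds the treewidth. On the other hand G contains the 4-clique {0, 5, 8, 9}. A clique must lie in a single bag of any decomposition, so no decomposition can have width below 3. Combining the bounds, tw(G) = 3.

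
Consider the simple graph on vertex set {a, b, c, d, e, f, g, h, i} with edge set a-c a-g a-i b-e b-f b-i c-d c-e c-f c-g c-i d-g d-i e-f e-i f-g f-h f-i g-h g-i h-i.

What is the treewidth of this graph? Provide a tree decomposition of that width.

The largest bag has 4 vertices, giving width 3; this decomposition certifies tw(G) ≤ 3. Conversely, {c, d, g, i} is a clique of size 4, and the vertices of any clique must share a bag in every tree decomposition; so some bag has ≥ 4 vertices and tw(G) ≥ 3. Therefore the treewidth is 3.

Treewidth 3.
Bags: B1 = {c, e, f, i}  B2 = {c, f, g, i}  B3 = {f, g, h, i}  B4 = {b, e, f, i}  B5 = {c, d, g, i}  B6 = {a, c, g, i}
Tree: B1–B2, B2–B3, B1–B4, B2–B5, B2–B6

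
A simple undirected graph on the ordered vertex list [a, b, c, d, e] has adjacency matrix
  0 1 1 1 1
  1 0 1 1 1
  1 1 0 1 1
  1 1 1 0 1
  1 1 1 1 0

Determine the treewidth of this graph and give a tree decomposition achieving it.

A single bag containing all 5 vertices is trivially a valid decomposition of width 4. Conversely, {a, b, c, d, e} is a clique of size 5, and the vertices of any clique must share a bag in every tree decomposition; so some bag has ≥ 5 vertices and tw(G) ≥ 4. Hence tw(G) = 4 exactly.

Treewidth 4.
One optimal decomposition is:
Bags: B1 = {a, b, c, d, e}
Tree: (single bag)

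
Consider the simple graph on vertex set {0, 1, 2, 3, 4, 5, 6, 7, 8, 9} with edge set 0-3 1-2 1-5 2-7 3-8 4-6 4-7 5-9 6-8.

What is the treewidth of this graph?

A width-1 tree decomposition is:
Bags: B1 = {5, 9}  B2 = {1, 5}  B3 = {1, 2}  B4 = {2, 7}  B5 = {4, 7}  B6 = {4, 6}  B7 = {6, 8}  B8 = {3, 8}  B9 = {0, 3}
Tree: B1–B2, B2–B3, B3–B4, B4–B5, B5–B6, B6–B7, B7–B8, B8–B9
The largest bag has 2 vertices, giving width 1; this decomposition certifies tw(G) ≤ 1. G has an edge, so its treewidth is at least 1. Hence tw(G) = 1 exactly.

1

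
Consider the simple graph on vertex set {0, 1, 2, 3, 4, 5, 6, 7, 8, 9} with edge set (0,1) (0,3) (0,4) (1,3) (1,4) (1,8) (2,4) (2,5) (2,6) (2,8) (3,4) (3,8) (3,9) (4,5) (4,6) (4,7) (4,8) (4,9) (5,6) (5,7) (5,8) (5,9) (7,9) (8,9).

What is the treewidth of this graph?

3

A width-3 tree decomposition is:
Bags: B1 = {4, 5, 8, 9}  B2 = {3, 4, 8, 9}  B3 = {1, 3, 4, 8}  B4 = {2, 4, 5, 8}  B5 = {0, 1, 3, 4}  B6 = {4, 5, 7, 9}  B7 = {2, 4, 5, 6}
Tree: B1–B2, B2–B3, B1–B4, B3–B5, B1–B6, B4–B7
Each bag holds 4 vertices, so the decomposition has width 3, which upper-bounds the treewidth. For the lower bound, the 4 vertices {0, 1, 3, 4} are pairwise adjacent, and any tree decomposition puts a clique entirely inside one bag — forcing width ≥ 3. Hence tw(G) = 3 exactly.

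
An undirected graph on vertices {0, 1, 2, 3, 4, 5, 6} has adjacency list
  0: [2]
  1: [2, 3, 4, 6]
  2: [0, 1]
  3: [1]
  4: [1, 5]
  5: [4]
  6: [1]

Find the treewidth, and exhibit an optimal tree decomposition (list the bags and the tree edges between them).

Each bag holds 2 vertices, so the decomposition has width 1, which upper-bounds the treewidth. Any graph with an edge has treewidth ≥ 1, and G has the edge 6–1. Combining the bounds, tw(G) = 1.

Treewidth 1.
Bags: B1 = {1, 6}  B2 = {1, 3}  B3 = {1, 2}  B4 = {1, 4}  B5 = {0, 2}  B6 = {4, 5}
Tree: B1–B2, B1–B3, B1–B4, B3–B5, B4–B6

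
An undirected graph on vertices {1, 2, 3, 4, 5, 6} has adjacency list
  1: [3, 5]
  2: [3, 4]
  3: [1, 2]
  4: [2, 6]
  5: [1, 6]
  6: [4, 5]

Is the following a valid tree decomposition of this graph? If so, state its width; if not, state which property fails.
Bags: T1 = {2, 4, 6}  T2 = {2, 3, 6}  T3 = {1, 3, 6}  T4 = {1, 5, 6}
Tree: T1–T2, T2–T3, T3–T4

Vertex coverage: the bags together contain {1, 2, 3, 4, 5, 6}, the full vertex set. Edge coverage: each edge of G has both endpoints in at least one bag. Running intersection: for every vertex, the bags containing it form a connected subtree. All three properties hold, so this is a valid tree decomposition of width max|bag| − 1 = 2, and hence tw(G) ≤ 2.

Yes; width 2.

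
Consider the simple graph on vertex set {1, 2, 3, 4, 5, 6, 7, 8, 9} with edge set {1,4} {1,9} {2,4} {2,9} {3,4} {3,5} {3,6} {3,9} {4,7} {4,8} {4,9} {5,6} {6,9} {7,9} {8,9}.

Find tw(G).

A width-2 tree decomposition is:
Bags: B1 = {4, 8, 9}  B2 = {3, 4, 9}  B3 = {3, 6, 9}  B4 = {2, 4, 9}  B5 = {1, 4, 9}  B6 = {3, 5, 6}  B7 = {4, 7, 9}
Tree: B1–B2, B2–B3, B2–B4, B4–B5, B3–B6, B5–B7
Every bag has size at most 3, so the width is 3 − 1 = 2 and tw(G) ≤ 2. On the other hand G contains the 3-clique {1, 4, 9}. A clique must lie in a single bag of any decomposition, so no decomposition can have width below 2. Hence tw(G) = 2 exactly.

2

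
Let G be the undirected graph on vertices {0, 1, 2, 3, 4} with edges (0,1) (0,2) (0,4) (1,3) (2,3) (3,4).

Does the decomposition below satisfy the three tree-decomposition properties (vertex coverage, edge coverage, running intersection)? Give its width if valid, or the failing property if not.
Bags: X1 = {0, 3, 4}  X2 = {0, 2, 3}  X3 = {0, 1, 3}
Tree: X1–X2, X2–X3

Every vertex of G appears in some bag (union = {0, 1, 2, 3, 4}); every edge is covered by a bag; and for each vertex v the set of bags containing v is connected in the bag tree. The decomposition is therefore valid. The largest bag has 3 vertices, so the width is 2.

Yes; width 2.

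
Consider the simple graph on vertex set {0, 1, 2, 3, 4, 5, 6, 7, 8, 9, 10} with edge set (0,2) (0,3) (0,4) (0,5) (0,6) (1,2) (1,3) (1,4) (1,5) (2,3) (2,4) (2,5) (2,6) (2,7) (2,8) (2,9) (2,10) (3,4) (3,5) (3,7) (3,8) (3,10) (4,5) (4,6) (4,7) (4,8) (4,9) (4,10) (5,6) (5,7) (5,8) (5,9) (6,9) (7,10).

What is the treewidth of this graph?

A width-4 tree decomposition is:
Bags: B1 = {0, 2, 4, 5, 6}  B2 = {0, 2, 3, 4, 5}  B3 = {2, 4, 5, 6, 9}  B4 = {2, 3, 4, 5, 7}  B5 = {1, 2, 3, 4, 5}  B6 = {2, 3, 4, 5, 8}  B7 = {2, 3, 4, 7, 10}
Tree: B1–B2, B1–B3, B2–B4, B4–B5, B4–B6, B4–B7
The largest bag has 5 vertices, giving width 4; this decomposition certifies tw(G) ≤ 4. On the other hand G contains the 5-clique {2, 3, 4, 7, 10}. A clique must lie in a single bag of any decomposition, so no decomposition can have width below 4. Therefore the treewidth is 4.

4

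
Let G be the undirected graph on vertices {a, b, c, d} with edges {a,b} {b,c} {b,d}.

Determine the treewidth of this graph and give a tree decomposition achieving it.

Treewidth 1.
One optimal decomposition is:
Bags: B1 = {b, d}  B2 = {b, c}  B3 = {a, b}
Tree: B1–B2, B2–B3

Every bag has size at most 2, so the width is 2 − 1 = 1 and tw(G) ≤ 1. Any graph with an edge has treewidth ≥ 1, and G has the edge b–d. Combining the bounds, tw(G) = 1.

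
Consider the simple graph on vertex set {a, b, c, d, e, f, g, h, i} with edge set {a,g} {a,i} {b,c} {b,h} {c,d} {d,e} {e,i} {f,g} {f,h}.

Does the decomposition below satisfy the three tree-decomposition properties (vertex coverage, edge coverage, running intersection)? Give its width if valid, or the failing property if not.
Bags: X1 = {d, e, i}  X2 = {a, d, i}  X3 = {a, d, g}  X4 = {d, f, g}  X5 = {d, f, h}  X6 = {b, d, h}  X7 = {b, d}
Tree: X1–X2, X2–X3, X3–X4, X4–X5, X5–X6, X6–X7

A tree decomposition must satisfy three properties: every vertex lies in some bag; for every edge, both endpoints lie together in some bag; and for every vertex, the bags containing it form a connected subtree. Here vertex c appears in no bag, so the decomposition is invalid.

No — vertex c appears in no bag.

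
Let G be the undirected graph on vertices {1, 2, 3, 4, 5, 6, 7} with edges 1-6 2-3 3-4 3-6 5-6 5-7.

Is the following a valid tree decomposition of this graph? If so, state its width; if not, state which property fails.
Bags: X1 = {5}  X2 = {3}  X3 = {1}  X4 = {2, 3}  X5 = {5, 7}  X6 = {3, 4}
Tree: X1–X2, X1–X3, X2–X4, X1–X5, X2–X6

A tree decomposition must satisfy three properties: every vertex lies in some bag; for every edge, both endpoints lie together in some bag; and for every vertex, the bags containing it form a connected subtree. Here vertex 6 appears in no bag, so the decomposition is invalid.

No — vertex 6 appears in no bag.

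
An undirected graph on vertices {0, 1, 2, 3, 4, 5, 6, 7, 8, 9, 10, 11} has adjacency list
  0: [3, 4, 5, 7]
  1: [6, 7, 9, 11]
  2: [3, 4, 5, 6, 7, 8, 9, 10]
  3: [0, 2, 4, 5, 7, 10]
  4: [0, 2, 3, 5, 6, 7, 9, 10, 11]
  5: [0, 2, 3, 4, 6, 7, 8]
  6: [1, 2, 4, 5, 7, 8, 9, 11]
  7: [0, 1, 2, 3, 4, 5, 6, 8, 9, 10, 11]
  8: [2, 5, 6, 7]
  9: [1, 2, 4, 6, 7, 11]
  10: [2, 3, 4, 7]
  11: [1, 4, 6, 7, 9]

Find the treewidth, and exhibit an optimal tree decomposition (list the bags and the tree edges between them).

Each bag holds 5 vertices, so the decomposition has width 4, which upper-bounds the treewidth. Conversely, {2, 5, 6, 7, 8} is a clique of size 5, and the vertices of any clique must share a bag in every tree decomposition; so some bag has ≥ 5 vertices and tw(G) ≥ 4. The upper and lower bounds meet at 4, so that is the treewidth.

Treewidth 4.
Bags: B1 = {2, 4, 5, 6, 7}  B2 = {2, 4, 6, 7, 9}  B3 = {2, 3, 4, 5, 7}  B4 = {4, 6, 7, 9, 11}  B5 = {2, 3, 4, 7, 10}  B6 = {0, 3, 4, 5, 7}  B7 = {2, 5, 6, 7, 8}  B8 = {1, 6, 7, 9, 11}
Tree: B1–B2, B1–B3, B2–B4, B3–B5, B3–B6, B1–B7, B4–B8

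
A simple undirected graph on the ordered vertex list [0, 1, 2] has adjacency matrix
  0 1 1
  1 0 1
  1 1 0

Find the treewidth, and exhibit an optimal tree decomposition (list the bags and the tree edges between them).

Treewidth 2.
Bags: B1 = {0, 1, 2}
Tree: (single bag)

A single bag containing all 3 vertices is trivially a valid decomposition of width 2. On the other hand G contains the 3-clique {0, 1, 2}. A clique must lie in a single bag of any decomposition, so no decomposition can have width below 2. Combining the bounds, tw(G) = 2.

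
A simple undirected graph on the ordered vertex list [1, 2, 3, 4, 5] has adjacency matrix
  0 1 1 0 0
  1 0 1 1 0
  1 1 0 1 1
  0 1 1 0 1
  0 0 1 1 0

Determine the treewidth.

2

A width-2 tree decomposition is:
Bags: B1 = {2, 3, 4}  B2 = {1, 2, 3}  B3 = {3, 4, 5}
Tree: B1–B2, B1–B3
Each bag holds 3 vertices, so the decomposition has width 2, which upper-bounds the treewidth. For the lower bound, the 3 vertices {1, 2, 3} are pairwise adjacent, and any tree decomposition puts a clique entirely inside one bag — forcing width ≥ 2. Therefore the treewidth is 2.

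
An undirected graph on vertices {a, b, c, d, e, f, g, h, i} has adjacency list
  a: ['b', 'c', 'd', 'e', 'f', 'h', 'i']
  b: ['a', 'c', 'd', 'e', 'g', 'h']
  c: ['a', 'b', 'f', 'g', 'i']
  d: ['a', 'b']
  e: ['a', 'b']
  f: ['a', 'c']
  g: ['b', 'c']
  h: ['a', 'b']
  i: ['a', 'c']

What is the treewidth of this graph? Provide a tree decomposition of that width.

Treewidth 2.
One such decomposition:
Bags: B1 = {a, b, h}  B2 = {a, b, c}  B3 = {a, c, f}  B4 = {a, c, i}  B5 = {a, b, d}  B6 = {a, b, e}  B7 = {b, c, g}
Tree: B1–B2, B2–B3, B3–B4, B1–B5, B5–B6, B2–B7

The largest bag has 3 vertices, giving width 2; this decomposition certifies tw(G) ≤ 2. For the lower bound, the 3 vertices {b, c, g} are pairwise adjacent, and any tree decomposition puts a clique entirely inside one bag — forcing width ≥ 2. Therefore the treewidth is 2.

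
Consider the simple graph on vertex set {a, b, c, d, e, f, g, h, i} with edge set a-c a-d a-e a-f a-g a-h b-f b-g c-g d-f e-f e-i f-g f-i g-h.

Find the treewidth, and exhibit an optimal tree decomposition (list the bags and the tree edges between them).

Treewidth 2.
Bags: B1 = {a, f, g}  B2 = {a, e, f}  B3 = {a, d, f}  B4 = {e, f, i}  B5 = {a, c, g}  B6 = {a, g, h}  B7 = {b, f, g}
Tree: B1–B2, B1–B3, B2–B4, B1–B5, B1–B6, B1–B7

The largest bag has 3 vertices, giving width 2; this decomposition certifies tw(G) ≤ 2. For the lower bound, the 3 vertices {a, g, h} are pairwise adjacent, and any tree decomposition puts a clique entirely inside one bag — forcing width ≥ 2. Hence tw(G) = 2 exactly.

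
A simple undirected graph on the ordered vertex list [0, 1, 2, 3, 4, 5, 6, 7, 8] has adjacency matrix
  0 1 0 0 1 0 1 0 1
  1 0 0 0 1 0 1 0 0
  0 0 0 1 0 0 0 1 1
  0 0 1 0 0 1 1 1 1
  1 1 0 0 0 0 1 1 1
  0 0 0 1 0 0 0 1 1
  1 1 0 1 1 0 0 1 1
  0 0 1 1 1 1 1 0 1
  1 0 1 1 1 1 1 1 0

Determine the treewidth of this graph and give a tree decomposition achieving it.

The largest bag has 4 vertices, giving width 3; this decomposition certifies tw(G) ≤ 3. For the lower bound, the 4 vertices {0, 4, 6, 8} are pairwise adjacent, and any tree decomposition puts a clique entirely inside one bag — forcing width ≥ 3. The upper and lower bounds meet at 3, so that is the treewidth.

Treewidth 3.
Bags: B1 = {3, 6, 7, 8}  B2 = {3, 5, 7, 8}  B3 = {4, 6, 7, 8}  B4 = {2, 3, 7, 8}  B5 = {0, 4, 6, 8}  B6 = {0, 1, 4, 6}
Tree: B1–B2, B1–B3, B2–B4, B3–B5, B5–B6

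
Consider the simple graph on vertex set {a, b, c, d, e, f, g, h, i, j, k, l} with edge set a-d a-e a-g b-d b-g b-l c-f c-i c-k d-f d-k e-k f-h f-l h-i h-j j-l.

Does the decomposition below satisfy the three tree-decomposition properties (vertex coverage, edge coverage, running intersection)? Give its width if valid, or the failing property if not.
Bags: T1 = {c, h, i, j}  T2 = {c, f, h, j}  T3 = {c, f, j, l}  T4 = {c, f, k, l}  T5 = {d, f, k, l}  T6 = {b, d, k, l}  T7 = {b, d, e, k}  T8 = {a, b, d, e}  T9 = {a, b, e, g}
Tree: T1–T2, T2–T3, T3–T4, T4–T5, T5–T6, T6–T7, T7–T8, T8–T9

Checking the three conditions: (i) the bags cover all of {a, b, c, d, e, f, g, h, i, j, k, l}; (ii) for each edge, some bag contains both endpoints; (iii) the bags containing any fixed vertex form a subtree. All hold, so the decomposition is valid with width 4 − 1 = 3.

Yes; width 3.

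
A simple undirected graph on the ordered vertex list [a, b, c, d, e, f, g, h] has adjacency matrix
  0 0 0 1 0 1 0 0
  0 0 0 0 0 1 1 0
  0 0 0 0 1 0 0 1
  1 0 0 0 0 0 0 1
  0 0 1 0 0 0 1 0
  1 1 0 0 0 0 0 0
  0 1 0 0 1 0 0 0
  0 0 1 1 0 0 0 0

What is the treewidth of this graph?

A width-2 tree decomposition is:
Bags: B1 = {a, d, h}  B2 = {a, f, h}  B3 = {b, f, h}  B4 = {b, g, h}  B5 = {e, g, h}  B6 = {c, e, h}
Tree: B1–B2, B2–B3, B3–B4, B4–B5, B5–B6
Each bag holds 3 vertices, so the decomposition has width 2, which upper-bounds the treewidth. Since h–d–a–f–b–g–e–c–h is a cycle in G, G is not acyclic. Forests are exactly the graphs of treewidth ≤ 1, so tw(G) ≥ 2. Therefore the treewidth is 2.

2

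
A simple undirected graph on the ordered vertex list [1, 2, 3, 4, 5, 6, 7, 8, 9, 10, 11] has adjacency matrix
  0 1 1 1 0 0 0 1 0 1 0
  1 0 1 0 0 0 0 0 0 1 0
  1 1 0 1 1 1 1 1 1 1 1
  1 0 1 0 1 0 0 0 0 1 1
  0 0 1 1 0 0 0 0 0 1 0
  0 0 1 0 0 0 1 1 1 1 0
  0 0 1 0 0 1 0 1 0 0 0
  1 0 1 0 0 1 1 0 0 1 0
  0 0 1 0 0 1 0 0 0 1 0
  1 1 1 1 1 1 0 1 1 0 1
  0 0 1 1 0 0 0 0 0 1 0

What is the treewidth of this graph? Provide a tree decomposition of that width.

Treewidth 3.
One such decomposition:
Bags: B1 = {3, 6, 8, 10}  B2 = {1, 3, 8, 10}  B3 = {1, 3, 4, 10}  B4 = {3, 4, 5, 10}  B5 = {1, 2, 3, 10}  B6 = {3, 4, 10, 11}  B7 = {3, 6, 9, 10}  B8 = {3, 6, 7, 8}
Tree: B1–B2, B2–B3, B3–B4, B3–B5, B3–B6, B1–B7, B1–B8

Every bag has size at most 4, so the width is 4 − 1 = 3 and tw(G) ≤ 3. On the other hand G contains the 4-clique {1, 3, 8, 10}. A clique must lie in a single bag of any decomposition, so no decomposition can have width below 3. Therefore the treewidth is 3.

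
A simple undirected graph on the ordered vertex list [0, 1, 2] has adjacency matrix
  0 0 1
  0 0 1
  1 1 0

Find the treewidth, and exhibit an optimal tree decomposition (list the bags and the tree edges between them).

Treewidth 1.
One optimal decomposition is:
Bags: B1 = {1, 2}  B2 = {0, 2}
Tree: B1–B2

Each bag holds 2 vertices, so the decomposition has width 1, which upper-bounds the treewidth. Any graph with an edge has treewidth ≥ 1, and G has the edge 1–2. Combining the bounds, tw(G) = 1.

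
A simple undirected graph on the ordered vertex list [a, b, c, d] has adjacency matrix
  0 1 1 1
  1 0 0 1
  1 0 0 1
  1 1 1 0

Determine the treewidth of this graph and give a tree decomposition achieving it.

The largest bag has 3 vertices, giving width 2; this decomposition certifies tw(G) ≤ 2. On the other hand G contains the 3-clique {a, c, d}. A clique must lie in a single bag of any decomposition, so no decomposition can have width below 2. Combining the bounds, tw(G) = 2.

Treewidth 2.
Bags: B1 = {a, b, d}  B2 = {a, c, d}
Tree: B1–B2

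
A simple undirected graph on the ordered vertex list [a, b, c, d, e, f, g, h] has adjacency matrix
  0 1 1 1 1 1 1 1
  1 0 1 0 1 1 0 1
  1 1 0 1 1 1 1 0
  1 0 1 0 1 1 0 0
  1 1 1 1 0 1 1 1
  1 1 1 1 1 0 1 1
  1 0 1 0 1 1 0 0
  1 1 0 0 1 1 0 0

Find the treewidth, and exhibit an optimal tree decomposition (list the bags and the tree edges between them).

Treewidth 4.
One optimal decomposition is:
Bags: B1 = {a, c, d, e, f}  B2 = {a, c, e, f, g}  B3 = {a, b, c, e, f}  B4 = {a, b, e, f, h}
Tree: B1–B2, B1–B3, B3–B4

Every bag has size at most 5, so the width is 5 − 1 = 4 and tw(G) ≤ 4. On the other hand G contains the 5-clique {a, b, e, f, h}. A clique must lie in a single bag of any decomposition, so no decomposition can have width below 4. Combining the bounds, tw(G) = 4.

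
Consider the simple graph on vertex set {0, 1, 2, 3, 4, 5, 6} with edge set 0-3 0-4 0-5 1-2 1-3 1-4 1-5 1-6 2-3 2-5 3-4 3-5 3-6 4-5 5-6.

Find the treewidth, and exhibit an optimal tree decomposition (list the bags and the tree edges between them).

Treewidth 3.
Bags: B1 = {1, 2, 3, 5}  B2 = {1, 3, 5, 6}  B3 = {1, 3, 4, 5}  B4 = {0, 3, 4, 5}
Tree: B1–B2, B1–B3, B3–B4

Each bag holds 4 vertices, so the decomposition has width 3, which upper-bounds the treewidth. For the lower bound, the 4 vertices {0, 3, 4, 5} are pairwise adjacent, and any tree decomposition puts a clique entirely inside one bag — forcing width ≥ 3. Hence tw(G) = 3 exactly.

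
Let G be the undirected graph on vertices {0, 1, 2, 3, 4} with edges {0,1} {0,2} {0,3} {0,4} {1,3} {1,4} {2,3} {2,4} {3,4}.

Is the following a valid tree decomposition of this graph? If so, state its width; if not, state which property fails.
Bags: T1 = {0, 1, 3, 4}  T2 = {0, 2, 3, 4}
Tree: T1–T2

Checking the three conditions: (i) the bags cover all of {0, 1, 2, 3, 4}; (ii) for each edge, some bag contains both endpoints; (iii) the bags containing any fixed vertex form a subtree. All hold, so the decomposition is valid with width 4 − 1 = 3.

Yes; width 3.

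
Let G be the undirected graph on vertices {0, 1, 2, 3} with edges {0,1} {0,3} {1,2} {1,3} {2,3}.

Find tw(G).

2

A width-2 tree decomposition is:
Bags: B1 = {0, 1, 3}  B2 = {1, 2, 3}
Tree: B1–B2
Each bag holds 3 vertices, so the decomposition has width 2, which upper-bounds the treewidth. Conversely, {0, 1, 3} is a clique of size 3, and the vertices of any clique must share a bag in every tree decomposition; so some bag has ≥ 3 vertices and tw(G) ≥ 2. Hence tw(G) = 2 exactly.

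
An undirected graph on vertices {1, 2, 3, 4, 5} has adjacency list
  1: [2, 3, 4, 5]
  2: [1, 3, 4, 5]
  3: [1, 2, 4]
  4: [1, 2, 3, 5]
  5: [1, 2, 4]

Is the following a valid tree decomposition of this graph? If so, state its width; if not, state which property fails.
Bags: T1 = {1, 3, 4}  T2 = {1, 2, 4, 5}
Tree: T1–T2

A tree decomposition must satisfy three properties: every vertex lies in some bag; for every edge, both endpoints lie together in some bag; and for every vertex, the bags containing it form a connected subtree. Here edge (2,3) lies in no bag, so the decomposition is invalid.

No — edge (2,3) lies in no bag.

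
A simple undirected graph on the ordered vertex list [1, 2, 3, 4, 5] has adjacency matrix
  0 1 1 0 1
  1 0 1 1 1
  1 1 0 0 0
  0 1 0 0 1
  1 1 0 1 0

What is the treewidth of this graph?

2

A width-2 tree decomposition is:
Bags: B1 = {2, 4, 5}  B2 = {1, 2, 5}  B3 = {1, 2, 3}
Tree: B1–B2, B2–B3
Each bag holds 3 vertices, so the decomposition has width 2, which upper-bounds the treewidth. On the other hand G contains the 3-clique {1, 2, 3}. A clique must lie in a single bag of any decomposition, so no decomposition can have width below 2. The upper and lower bounds meet at 2, so that is the treewidth.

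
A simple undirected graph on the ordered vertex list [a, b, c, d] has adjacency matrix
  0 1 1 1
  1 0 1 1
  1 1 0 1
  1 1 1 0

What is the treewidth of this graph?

3

A width-3 tree decomposition is:
Bags: B1 = {a, b, c, d}
Tree: (single bag)
With just one bag of size 4, the width is 4 − 1 = 3, so tw(G) ≤ 3. On the other hand G contains the 4-clique {a, b, c, d}. A clique must lie in a single bag of any decomposition, so no decomposition can have width below 3. The upper and lower bounds meet at 3, so that is the treewidth.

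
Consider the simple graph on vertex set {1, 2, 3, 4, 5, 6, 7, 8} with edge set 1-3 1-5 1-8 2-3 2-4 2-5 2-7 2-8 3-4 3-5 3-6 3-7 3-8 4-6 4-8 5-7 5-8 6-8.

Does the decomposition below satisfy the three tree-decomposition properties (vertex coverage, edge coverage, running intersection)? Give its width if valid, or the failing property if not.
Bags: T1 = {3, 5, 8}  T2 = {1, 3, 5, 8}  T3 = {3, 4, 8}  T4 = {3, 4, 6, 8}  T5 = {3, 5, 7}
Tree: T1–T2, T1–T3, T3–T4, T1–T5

A tree decomposition must satisfy three properties: every vertex lies in some bag; for every edge, both endpoints lie together in some bag; and for every vertex, the bags containing it form a connected subtree. Here vertex 2 appears in no bag, so the decomposition is invalid.

No — vertex 2 appears in no bag.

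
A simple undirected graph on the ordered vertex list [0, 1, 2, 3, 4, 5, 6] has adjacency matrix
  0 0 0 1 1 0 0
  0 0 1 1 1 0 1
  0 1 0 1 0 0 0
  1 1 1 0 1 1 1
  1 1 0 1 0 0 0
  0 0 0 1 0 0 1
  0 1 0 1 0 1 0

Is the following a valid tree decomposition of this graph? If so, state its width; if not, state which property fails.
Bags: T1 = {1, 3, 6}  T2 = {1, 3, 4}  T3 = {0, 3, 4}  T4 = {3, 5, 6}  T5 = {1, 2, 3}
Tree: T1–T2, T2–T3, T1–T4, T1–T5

Checking the three conditions: (i) the bags cover all of {0, 1, 2, 3, 4, 5, 6}; (ii) for each edge, some bag contains both endpoints; (iii) the bags containing any fixed vertex form a subtree. All hold, so the decomposition is valid with width 3 − 1 = 2.

Yes; width 2.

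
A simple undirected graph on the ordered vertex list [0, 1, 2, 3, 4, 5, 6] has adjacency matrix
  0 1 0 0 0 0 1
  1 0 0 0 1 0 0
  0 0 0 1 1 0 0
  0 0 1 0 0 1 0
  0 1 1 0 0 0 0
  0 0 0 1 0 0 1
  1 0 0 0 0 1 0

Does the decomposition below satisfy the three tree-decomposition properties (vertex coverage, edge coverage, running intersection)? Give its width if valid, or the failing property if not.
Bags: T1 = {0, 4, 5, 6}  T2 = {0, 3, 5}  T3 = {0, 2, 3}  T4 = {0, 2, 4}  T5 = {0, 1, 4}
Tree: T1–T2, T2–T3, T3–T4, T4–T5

A tree decomposition must satisfy three properties: every vertex lies in some bag; for every edge, both endpoints lie together in some bag; and for every vertex, the bags containing it form a connected subtree. Here bags containing vertex 4 are not connected in the tree, so the decomposition is invalid.

No — bags containing vertex 4 are not connected in the tree.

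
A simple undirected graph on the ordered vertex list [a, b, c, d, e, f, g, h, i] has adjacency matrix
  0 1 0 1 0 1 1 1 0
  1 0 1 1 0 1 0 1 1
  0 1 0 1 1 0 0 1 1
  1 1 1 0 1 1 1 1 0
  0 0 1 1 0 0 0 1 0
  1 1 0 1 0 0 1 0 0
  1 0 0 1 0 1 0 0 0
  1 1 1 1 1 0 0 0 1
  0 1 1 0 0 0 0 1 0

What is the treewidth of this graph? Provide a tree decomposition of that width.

Treewidth 3.
One such decomposition:
Bags: B1 = {a, b, d, h}  B2 = {a, b, d, f}  B3 = {b, c, d, h}  B4 = {c, d, e, h}  B5 = {a, d, f, g}  B6 = {b, c, h, i}
Tree: B1–B2, B1–B3, B3–B4, B2–B5, B3–B6

Every bag has size at most 4, so the width is 4 − 1 = 3 and tw(G) ≤ 3. For the lower bound, the 4 vertices {a, d, f, g} are pairwise adjacent, and any tree decomposition puts a clique entirely inside one bag — forcing width ≥ 3. Hence tw(G) = 3 exactly.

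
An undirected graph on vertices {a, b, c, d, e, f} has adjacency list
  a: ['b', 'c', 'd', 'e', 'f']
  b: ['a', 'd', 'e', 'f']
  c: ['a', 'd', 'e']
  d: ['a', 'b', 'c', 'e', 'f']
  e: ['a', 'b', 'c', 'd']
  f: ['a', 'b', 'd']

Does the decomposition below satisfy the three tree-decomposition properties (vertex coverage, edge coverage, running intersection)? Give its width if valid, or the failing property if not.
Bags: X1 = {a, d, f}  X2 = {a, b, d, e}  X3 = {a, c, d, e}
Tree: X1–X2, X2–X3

A tree decomposition must satisfy three properties: every vertex lies in some bag; for every edge, both endpoints lie together in some bag; and for every vertex, the bags containing it form a connected subtree. Here edge (b,f) lies in no bag, so the decomposition is invalid.

No — edge (b,f) lies in no bag.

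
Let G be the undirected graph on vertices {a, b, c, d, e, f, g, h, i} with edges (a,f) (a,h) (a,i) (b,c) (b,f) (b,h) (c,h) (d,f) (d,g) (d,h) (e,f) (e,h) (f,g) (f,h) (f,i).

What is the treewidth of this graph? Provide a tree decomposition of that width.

Treewidth 2.
One such decomposition:
Bags: B1 = {b, f, h}  B2 = {a, f, h}  B3 = {d, f, h}  B4 = {d, f, g}  B5 = {a, f, i}  B6 = {b, c, h}  B7 = {e, f, h}
Tree: B1–B2, B2–B3, B3–B4, B2–B5, B1–B6, B3–B7

Each bag holds 3 vertices, so the decomposition has width 2, which upper-bounds the treewidth. On the other hand G contains the 3-clique {b, c, h}. A clique must lie in a single bag of any decomposition, so no decomposition can have width below 2. Hence tw(G) = 2 exactly.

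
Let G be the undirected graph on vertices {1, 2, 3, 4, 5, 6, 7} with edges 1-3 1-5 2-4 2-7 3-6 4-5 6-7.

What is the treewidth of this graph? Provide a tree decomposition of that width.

Each bag holds 3 vertices, so the decomposition has width 2, which upper-bounds the treewidth. Since 3–1–5–4–2–7–6–3 is a cycle in G, G is not acyclic. Forests are exactly the graphs of treewidth ≤ 1, so tw(G) ≥ 2. Therefore the treewidth is 2.

Treewidth 2.
One optimal decomposition is:
Bags: B1 = {1, 3, 5}  B2 = {3, 4, 5}  B3 = {2, 3, 4}  B4 = {2, 3, 7}  B5 = {3, 6, 7}
Tree: B1–B2, B2–B3, B3–B4, B4–B5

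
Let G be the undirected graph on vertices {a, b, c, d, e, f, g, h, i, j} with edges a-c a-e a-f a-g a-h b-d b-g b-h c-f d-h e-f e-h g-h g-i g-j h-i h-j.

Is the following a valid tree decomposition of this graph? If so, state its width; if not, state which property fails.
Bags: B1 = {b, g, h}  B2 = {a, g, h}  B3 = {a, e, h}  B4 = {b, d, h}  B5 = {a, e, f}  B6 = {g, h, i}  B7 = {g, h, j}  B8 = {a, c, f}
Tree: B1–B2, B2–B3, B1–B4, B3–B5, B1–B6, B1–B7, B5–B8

Yes; width 2.

Vertex coverage: the bags together contain {a, b, c, d, e, f, g, h, i, j}, the full vertex set. Edge coverage: each edge of G has both endpoints in at least one bag. Running intersection: for every vertex, the bags containing it form a connected subtree. All three properties hold, so this is a valid tree decomposition of width max|bag| − 1 = 2, and hence tw(G) ≤ 2.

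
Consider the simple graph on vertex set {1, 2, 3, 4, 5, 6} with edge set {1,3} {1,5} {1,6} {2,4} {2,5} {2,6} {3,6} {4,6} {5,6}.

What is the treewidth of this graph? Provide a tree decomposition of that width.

Every bag has size at most 3, so the width is 3 − 1 = 2 and tw(G) ≤ 2. Conversely, {1, 3, 6} is a clique of size 3, and the vertices of any clique must share a bag in every tree decomposition; so some bag has ≥ 3 vertices and tw(G) ≥ 2. Combining the bounds, tw(G) = 2.

Treewidth 2.
One optimal decomposition is:
Bags: B1 = {2, 5, 6}  B2 = {1, 5, 6}  B3 = {2, 4, 6}  B4 = {1, 3, 6}
Tree: B1–B2, B1–B3, B2–B4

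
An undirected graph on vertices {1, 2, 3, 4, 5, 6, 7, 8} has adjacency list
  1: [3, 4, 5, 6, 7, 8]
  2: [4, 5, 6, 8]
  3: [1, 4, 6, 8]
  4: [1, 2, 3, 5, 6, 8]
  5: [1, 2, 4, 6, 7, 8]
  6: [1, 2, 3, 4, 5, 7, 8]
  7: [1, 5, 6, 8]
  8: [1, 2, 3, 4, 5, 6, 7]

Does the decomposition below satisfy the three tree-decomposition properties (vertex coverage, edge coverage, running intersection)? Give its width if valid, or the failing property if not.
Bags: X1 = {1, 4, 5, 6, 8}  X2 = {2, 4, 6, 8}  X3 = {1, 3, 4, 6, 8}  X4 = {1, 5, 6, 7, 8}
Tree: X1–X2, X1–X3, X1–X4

A tree decomposition must satisfy three properties: every vertex lies in some bag; for every edge, both endpoints lie together in some bag; and for every vertex, the bags containing it form a connected subtree. Here edge (5,2) lies in no bag, so the decomposition is invalid.

No — edge (5,2) lies in no bag.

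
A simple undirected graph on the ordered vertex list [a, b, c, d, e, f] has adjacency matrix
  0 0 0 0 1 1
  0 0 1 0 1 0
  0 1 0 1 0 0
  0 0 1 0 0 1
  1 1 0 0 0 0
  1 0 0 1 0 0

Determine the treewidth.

A width-2 tree decomposition is:
Bags: B1 = {a, e, f}  B2 = {b, e, f}  B3 = {b, c, f}  B4 = {c, d, f}
Tree: B1–B2, B2–B3, B3–B4
Each bag holds 3 vertices, so the decomposition has width 2, which upper-bounds the treewidth. For the lower bound, G contains the cycle f–a–e–b–c–d–f, so G is not a forest; only forests have treewidth ≤ 1, hence tw(G) ≥ 2. Combining the bounds, tw(G) = 2.

2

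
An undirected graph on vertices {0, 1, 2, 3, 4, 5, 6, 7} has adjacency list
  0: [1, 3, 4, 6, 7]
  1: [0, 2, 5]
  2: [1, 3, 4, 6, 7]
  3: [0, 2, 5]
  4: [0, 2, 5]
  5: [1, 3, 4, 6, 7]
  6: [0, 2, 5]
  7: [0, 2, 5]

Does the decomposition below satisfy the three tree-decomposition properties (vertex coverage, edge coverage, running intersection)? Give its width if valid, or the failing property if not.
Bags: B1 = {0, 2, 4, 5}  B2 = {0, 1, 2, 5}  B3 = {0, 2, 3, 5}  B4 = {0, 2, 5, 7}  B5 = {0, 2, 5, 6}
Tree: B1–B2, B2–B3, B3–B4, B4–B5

Yes; width 3.

Every vertex of G appears in some bag (union = {0, 1, 2, 3, 4, 5, 6, 7}); every edge is covered by a bag; and for each vertex v the set of bags containing v is connected in the bag tree. The decomposition is therefore valid. The largest bag has 4 vertices, so the width is 3.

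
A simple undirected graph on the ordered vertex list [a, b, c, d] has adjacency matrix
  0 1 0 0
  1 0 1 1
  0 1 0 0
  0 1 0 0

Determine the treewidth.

1

A width-1 tree decomposition is:
Bags: B1 = {b, c}  B2 = {b, d}  B3 = {a, b}
Tree: B1–B2, B2–B3
Each bag holds 2 vertices, so the decomposition has width 1, which upper-bounds the treewidth. Any graph with an edge has treewidth ≥ 1, and G has the edge b–c. Combining the bounds, tw(G) = 1.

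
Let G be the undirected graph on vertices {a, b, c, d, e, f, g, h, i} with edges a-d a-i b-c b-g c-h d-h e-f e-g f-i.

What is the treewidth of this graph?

A width-2 tree decomposition is:
Bags: B1 = {e, f, i}  B2 = {e, g, i}  B3 = {b, g, i}  B4 = {b, c, i}  B5 = {c, h, i}  B6 = {d, h, i}  B7 = {a, d, i}
Tree: B1–B2, B2–B3, B3–B4, B4–B5, B5–B6, B6–B7
Each bag holds 3 vertices, so the decomposition has width 2, which upper-bounds the treewidth. Since i–f–e–g–b–c–h–d–a–i is a cycle in G, G is not acyclic. Forests are exactly the graphs of treewidth ≤ 1, so tw(G) ≥ 2. Hence tw(G) = 2 exactly.

2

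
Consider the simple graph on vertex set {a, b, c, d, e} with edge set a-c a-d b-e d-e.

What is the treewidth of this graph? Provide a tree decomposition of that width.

Every bag has size at most 2, so the width is 2 − 1 = 1 and tw(G) ≤ 1. Since G has at least one edge (e.g. b–e), it is not an edgeless graph, so tw(G) ≥ 1. Combining the bounds, tw(G) = 1.

Treewidth 1.
Bags: B1 = {b, e}  B2 = {d, e}  B3 = {a, d}  B4 = {a, c}
Tree: B1–B2, B2–B3, B3–B4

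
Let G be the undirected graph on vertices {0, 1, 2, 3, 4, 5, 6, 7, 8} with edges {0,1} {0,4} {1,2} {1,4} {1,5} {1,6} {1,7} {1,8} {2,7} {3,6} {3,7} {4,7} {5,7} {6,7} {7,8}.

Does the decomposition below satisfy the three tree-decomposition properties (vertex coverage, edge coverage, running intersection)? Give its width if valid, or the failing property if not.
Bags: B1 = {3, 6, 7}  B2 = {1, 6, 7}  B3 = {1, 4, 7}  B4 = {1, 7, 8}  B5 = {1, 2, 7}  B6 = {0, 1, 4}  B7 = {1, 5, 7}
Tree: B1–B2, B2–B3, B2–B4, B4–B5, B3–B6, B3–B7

Yes; width 2.

Every vertex of G appears in some bag (union = {0, 1, 2, 3, 4, 5, 6, 7, 8}); every edge is covered by a bag; and for each vertex v the set of bags containing v is connected in the bag tree. The decomposition is therefore valid. The largest bag has 3 vertices, so the width is 2.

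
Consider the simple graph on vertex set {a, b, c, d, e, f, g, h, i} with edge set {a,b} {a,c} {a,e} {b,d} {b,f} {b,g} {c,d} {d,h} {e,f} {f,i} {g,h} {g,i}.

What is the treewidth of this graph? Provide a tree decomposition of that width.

Each bag holds 4 vertices, so the decomposition has width 3, which upper-bounds the treewidth. For the lower bound: the 4 vertex sets {e,f,i}, {a}, {b}, {c,d,g,h} are disjoint, each induces a connected subgraph, and every pair is joined by at least one edge of G. Contracting each set to a single vertex therefore yields K_{4} as a minor, and since treewidth is minor-monotone, tw(G) ≥ tw(K_{4}) = 3. The upper and lower bounds meet at 3, so that is the treewidth.

Treewidth 3.
One optimal decomposition is:
Bags: B1 = {a, e, f, i}  B2 = {a, b, f, i}  B3 = {a, b, g, i}  B4 = {a, b, c, g}  B5 = {b, c, d, g}  B6 = {c, d, g, h}
Tree: B1–B2, B2–B3, B3–B4, B4–B5, B5–B6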